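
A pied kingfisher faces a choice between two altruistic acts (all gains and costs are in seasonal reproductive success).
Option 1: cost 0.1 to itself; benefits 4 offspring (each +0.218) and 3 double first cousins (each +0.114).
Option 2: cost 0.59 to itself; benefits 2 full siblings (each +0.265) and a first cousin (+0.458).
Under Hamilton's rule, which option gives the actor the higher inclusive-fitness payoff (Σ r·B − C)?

Option 1

Option 1: r to an offspring = 0.5.
Option 1: r to a double first cousin = 0.25.
Option 1: Σ r·B − C = (4·0.5·0.218 + 3·0.25·0.114) − 0.1 = 0.4215.
Option 2: r to a full sibling = 0.5.
Option 2: r to a first cousin = 0.125.
Option 2: Σ r·B − C = (2·0.5·0.265 + 1·0.125·0.458) − 0.59 = -0.26775.
Option 1 has the higher net inclusive-fitness payoff.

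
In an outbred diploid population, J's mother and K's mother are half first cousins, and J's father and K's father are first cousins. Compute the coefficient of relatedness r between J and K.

Wright's path rule: contributions from independent ancestry routes add.
J and K are related in two ways: half second cousins through their mothers (r = 1/64) and second cousins through their fathers (r = 1/32).
r = 1/64 + 1/32 = 3/64 = 0.046875.

0.046875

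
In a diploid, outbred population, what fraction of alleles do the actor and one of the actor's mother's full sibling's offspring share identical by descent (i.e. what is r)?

Each parent–offspring link contributes a factor of 1/2, and independent paths through distinct common ancestors add.
First cousins share one grandparent pair — two paths of length 4: r = 2·(1/2)^4 = 1/8.

0.125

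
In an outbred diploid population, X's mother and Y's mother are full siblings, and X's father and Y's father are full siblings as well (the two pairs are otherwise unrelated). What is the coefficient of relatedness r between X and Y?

Independent pedigree routes through distinct common ancestors add.
X and Y are related in two ways: first cousins through their mothers (r = 1/8) and first cousins through their fathers (r = 1/8) — i.e. double first cousins.
r = 1/8 + 1/8 = 1/4 = 0.25.

0.25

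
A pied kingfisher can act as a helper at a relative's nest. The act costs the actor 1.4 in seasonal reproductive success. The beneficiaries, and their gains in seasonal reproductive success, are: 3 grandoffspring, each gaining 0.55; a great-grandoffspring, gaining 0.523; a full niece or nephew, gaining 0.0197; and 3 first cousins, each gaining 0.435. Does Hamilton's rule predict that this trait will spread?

Hamilton's rule: the trait is favored when the sum of r·B over every recipient exceeds the actor's cost C.
r to a grandoffspring = 0.25 (two parent–offspring links: r = (1/2)^2 = 1/4).
r to a great-grandoffspring = 1/8 (three parent–offspring links: r = (1/2)^3 = 1/8).
r to a full niece or nephew = 0.25 (full aunt/uncle↔niece/nephew: two paths of length 3 through the shared grandparent pair: r = 2·(1/2)^3 = 1/4).
r to a first cousin = 0.125 (first cousins share one grandparent pair — two paths of length 4: r = 2·(1/2)^4 = 1/8).
Summing one r·B term per recipient: 3·0.25·0.55 + 1·0.125·0.523 + 1·0.25·0.0197 + 3·0.125·0.435 = 0.645925.
0.645925 < 1.4: the indirect benefit is less than the cost.

No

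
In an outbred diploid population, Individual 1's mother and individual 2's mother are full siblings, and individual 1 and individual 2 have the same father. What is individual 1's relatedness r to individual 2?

0.375

Relatedness sums over independent paths through distinct common ancestors.
Individual 1 and individual 2 are related in two ways: first cousins through their mothers (r = 1/8) and half-sibs through their shared father (r = 1/4).
r = 1/8 + 1/4 = 0.375.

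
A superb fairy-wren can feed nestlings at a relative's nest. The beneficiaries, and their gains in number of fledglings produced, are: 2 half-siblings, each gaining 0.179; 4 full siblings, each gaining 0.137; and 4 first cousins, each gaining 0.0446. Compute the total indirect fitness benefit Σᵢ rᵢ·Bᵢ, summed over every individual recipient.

r to a half-sibling = 1/4 (half-sibs share one parent — one path of length 2: r = (1/2)^2 = 1/4).
r to a full sibling = 1/2 (full sibs share both parents — two paths of length 2: r = 2·(1/2)^2 = 1/2).
r to a first cousin = 1/8 (first cousins share one grandparent pair — two paths of length 4: r = 2·(1/2)^4 = 1/8).
Summing one r·B term per recipient: 2·0.25·0.179 + 4·0.5·0.137 + 4·0.125·0.0446 = 0.3858.

0.3858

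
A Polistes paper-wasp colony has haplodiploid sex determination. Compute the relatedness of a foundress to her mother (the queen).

0.5

One meiotic link between diploid queen and diploid daughter: r = 1/2.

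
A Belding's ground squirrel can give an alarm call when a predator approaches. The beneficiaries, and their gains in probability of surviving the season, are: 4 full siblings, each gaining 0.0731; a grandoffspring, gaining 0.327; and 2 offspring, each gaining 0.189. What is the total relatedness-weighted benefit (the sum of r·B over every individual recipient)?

r to a full sibling = 0.5 (full sibs share both parents — two paths of length 2: r = 2·(1/2)^2 = 1/2).
r to a grandoffspring = 0.25 (two parent–offspring links: r = (1/2)^2 = 1/4).
r to an offspring = 1/2 (one parent–offspring link: r = (1/2)^1 = 1/2).
Summing one r·B term per recipient: 4·0.5·0.0731 + 1·0.25·0.327 + 2·0.5·0.189 = 0.41695.

0.41695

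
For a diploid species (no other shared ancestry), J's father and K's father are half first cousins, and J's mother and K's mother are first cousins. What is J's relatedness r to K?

With two independent routes of shared ancestry, r is the sum of the two contributions.
J and K are related in two ways: half second cousins through their fathers (r = 1/64) and second cousins through their mothers (r = 1/32).
r = 1/64 + 1/32 = 0.046875.

0.046875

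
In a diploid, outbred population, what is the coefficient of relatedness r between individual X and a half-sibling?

Each parent–offspring link contributes a factor of 1/2, and independent paths through distinct common ancestors add.
Half-sibs share one parent — one path of length 2: r = (1/2)^2 = 1/4.

0.25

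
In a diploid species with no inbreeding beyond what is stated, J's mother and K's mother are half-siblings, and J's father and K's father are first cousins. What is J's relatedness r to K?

Independent pedigree routes through distinct common ancestors add.
J and K are related in two ways: half first cousins through their mothers (r = 1/16) and second cousins through their fathers (r = 1/32).
r = 1/16 + 1/32 = 0.09375.

0.09375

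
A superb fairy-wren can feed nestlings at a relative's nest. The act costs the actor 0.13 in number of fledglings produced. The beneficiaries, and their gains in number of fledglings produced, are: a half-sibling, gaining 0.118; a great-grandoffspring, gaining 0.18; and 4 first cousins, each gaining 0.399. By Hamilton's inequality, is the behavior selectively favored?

Yes

Hamilton's rule: the trait is favored when the sum of r·B over every recipient exceeds the actor's cost C.
r to a half-sibling = 1/4 (half-sibs share one parent — one path of length 2: r = (1/2)^2 = 1/4).
r to a great-grandoffspring = 0.125 (three parent–offspring links: r = (1/2)^3 = 1/8).
r to a first cousin = 0.125 (first cousins share one grandparent pair — two paths of length 4: r = 2·(1/2)^4 = 1/8).
Summing one r·B term per recipient: 1·0.25·0.118 + 1·0.125·0.18 + 4·0.125·0.399 = 0.2515.
0.2515 > 0.13: the indirect benefit exceeds the cost.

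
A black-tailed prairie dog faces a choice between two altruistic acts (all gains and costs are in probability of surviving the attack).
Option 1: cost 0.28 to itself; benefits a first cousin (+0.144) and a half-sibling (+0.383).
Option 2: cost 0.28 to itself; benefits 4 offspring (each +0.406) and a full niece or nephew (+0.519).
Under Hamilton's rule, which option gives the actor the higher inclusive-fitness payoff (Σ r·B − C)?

Option 2

Option 1: r to a first cousin = 0.125.
Option 1: r to a half-sibling = 0.25.
Option 1: Σ r·B − C = (1·0.125·0.144 + 1·0.25·0.383) − 0.28 = -0.16625.
Option 2: r to an offspring = 0.5.
Option 2: r to a full niece or nephew = 0.25.
Option 2: Σ r·B − C = (4·0.5·0.406 + 1·0.25·0.519) − 0.28 = 0.66175.
Option 2 has the higher net inclusive-fitness payoff.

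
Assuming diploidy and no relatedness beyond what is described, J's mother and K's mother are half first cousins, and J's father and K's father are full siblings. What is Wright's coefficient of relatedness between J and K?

0.140625

With two independent routes of shared ancestry, r is the sum of the two contributions.
J and K are related in two ways: half second cousins through their mothers (r = 1/64) and first cousins through their fathers (r = 1/8).
r = 1/64 + 1/8 = 0.140625.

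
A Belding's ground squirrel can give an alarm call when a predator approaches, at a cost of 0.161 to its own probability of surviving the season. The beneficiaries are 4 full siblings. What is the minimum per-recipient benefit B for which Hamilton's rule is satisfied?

0.0805

r to a full sibling = 1/2 (full sibs share both parents — two paths of length 2: r = 2·(1/2)^2 = 1/2).
Hamilton's rule with n recipients of equal r: n·r·B > C, so B > C/(n·r) = 0.161/(4·0.5) = 0.0805.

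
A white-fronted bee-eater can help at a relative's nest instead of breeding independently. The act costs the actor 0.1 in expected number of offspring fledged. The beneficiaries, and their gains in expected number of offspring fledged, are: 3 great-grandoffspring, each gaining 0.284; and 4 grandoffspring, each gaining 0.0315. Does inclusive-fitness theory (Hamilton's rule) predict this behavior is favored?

Hamilton's rule: the trait is favored when the sum of r·B over every recipient exceeds the actor's cost C.
r to a great-grandoffspring = 0.125 (three parent–offspring links: r = (1/2)^3 = 1/8).
r to a grandoffspring = 0.25 (two parent–offspring links: r = (1/2)^2 = 1/4).
Summing one r·B term per recipient: 3·0.125·0.284 + 4·0.25·0.0315 = 0.138.
0.138 > 0.1: the indirect benefit exceeds the cost.

Yes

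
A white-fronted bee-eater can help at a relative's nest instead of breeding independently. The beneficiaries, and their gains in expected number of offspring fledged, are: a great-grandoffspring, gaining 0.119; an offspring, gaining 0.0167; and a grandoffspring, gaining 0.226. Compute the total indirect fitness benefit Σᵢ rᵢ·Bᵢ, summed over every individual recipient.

r to a great-grandoffspring = 0.125 (three parent–offspring links: r = (1/2)^3 = 1/8).
r to an offspring = 0.5 (one parent–offspring link: r = (1/2)^1 = 1/2).
r to a grandoffspring = 1/4 (two parent–offspring links: r = (1/2)^2 = 1/4).
Summing one r·B term per recipient: 1·0.125·0.119 + 1·0.5·0.0167 + 1·0.25·0.226 = 0.079725.

0.079725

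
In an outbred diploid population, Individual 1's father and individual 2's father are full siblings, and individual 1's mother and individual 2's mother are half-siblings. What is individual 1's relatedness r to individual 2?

With two independent routes of shared ancestry, r is the sum of the two contributions.
Individual 1 and individual 2 are related in two ways: first cousins through their fathers (r = 1/8) and half first cousins through their mothers (r = 1/16).
r = 1/8 + 1/16 = 0.1875.

0.1875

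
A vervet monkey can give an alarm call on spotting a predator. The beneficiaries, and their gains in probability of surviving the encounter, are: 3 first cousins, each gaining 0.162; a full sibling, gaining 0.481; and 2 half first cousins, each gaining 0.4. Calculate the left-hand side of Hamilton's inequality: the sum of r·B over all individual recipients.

r to a first cousin = 0.125 (first cousins share one grandparent pair — two paths of length 4: r = 2·(1/2)^4 = 1/8).
r to a full sibling = 1/2 (full sibs share both parents — two paths of length 2: r = 2·(1/2)^2 = 1/2).
r to a half first cousin = 0.0625 (half first cousins share one grandparent — one path of length 4: r = (1/2)^4 = 1/16).
Summing one r·B term per recipient: 3·0.125·0.162 + 1·0.5·0.481 + 2·0.0625·0.4 = 0.35125.

0.35125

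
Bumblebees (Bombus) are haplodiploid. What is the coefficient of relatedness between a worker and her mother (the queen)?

0.5

One meiotic link between diploid queen and diploid daughter: r = 1/2.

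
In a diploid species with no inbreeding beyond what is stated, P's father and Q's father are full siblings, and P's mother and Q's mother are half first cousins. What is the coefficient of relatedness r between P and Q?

Independent pedigree routes through distinct common ancestors add.
P and Q are related in two ways: first cousins through their fathers (r = 1/8) and half second cousins through their mothers (r = 1/64).
r = 1/8 + 1/64 = 0.140625.

0.140625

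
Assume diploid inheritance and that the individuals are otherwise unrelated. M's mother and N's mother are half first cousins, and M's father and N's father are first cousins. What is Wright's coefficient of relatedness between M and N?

0.046875

Wright's path rule: contributions from independent ancestry routes add.
M and N are related in two ways: half second cousins through their mothers (r = 1/64) and second cousins through their fathers (r = 1/32).
r = 1/64 + 1/32 = 0.046875.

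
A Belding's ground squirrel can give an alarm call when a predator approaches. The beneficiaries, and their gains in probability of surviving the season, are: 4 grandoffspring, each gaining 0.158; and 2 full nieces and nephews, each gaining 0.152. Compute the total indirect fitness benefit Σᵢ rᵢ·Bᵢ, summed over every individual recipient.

0.234

r to a grandoffspring = 0.25 (two parent–offspring links: r = (1/2)^2 = 1/4).
r to a full niece or nephew = 1/4 (full aunt/uncle↔niece/nephew: two paths of length 3 through the shared grandparent pair: r = 2·(1/2)^3 = 1/4).
Summing one r·B term per recipient: 4·0.25·0.158 + 2·0.25·0.152 = 0.234.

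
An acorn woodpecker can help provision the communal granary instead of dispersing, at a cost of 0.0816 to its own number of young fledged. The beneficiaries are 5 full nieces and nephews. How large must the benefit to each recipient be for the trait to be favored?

r to a full niece or nephew = 1/4 (full aunt/uncle↔niece/nephew: two paths of length 3 through the shared grandparent pair: r = 2·(1/2)^3 = 1/4).
Hamilton's rule with n recipients of equal r: n·r·B > C, so B > C/(n·r) = 0.0816/(5·0.25) = 0.0653.

0.0653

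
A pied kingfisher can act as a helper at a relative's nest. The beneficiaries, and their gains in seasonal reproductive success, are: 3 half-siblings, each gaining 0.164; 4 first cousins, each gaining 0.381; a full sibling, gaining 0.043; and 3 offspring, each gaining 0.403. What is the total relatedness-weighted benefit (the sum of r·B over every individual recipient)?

r to a half-sibling = 1/4 (half-sibs share one parent — one path of length 2: r = (1/2)^2 = 1/4).
r to a first cousin = 1/8 (first cousins share one grandparent pair — two paths of length 4: r = 2·(1/2)^4 = 1/8).
r to a full sibling = 0.5 (full sibs share both parents — two paths of length 2: r = 2·(1/2)^2 = 1/2).
r to an offspring = 1/2 (one parent–offspring link: r = (1/2)^1 = 1/2).
Summing one r·B term per recipient: 3·0.25·0.164 + 4·0.125·0.381 + 1·0.5·0.043 + 3·0.5·0.403 = 0.9395.

0.9395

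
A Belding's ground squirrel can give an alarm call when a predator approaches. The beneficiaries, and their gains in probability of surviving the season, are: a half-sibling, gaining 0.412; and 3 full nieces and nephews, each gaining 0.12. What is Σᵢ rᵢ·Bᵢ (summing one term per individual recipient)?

0.193

r to a half-sibling = 0.25 (half-sibs share one parent — one path of length 2: r = (1/2)^2 = 1/4).
r to a full niece or nephew = 1/4 (full aunt/uncle↔niece/nephew: two paths of length 3 through the shared grandparent pair: r = 2·(1/2)^3 = 1/4).
Summing one r·B term per recipient: 1·0.25·0.412 + 3·0.25·0.12 = 0.193.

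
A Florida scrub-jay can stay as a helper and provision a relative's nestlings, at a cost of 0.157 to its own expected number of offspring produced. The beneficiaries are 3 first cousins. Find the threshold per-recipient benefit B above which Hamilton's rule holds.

0.4187

r to a first cousin = 1/8 (first cousins share one grandparent pair — two paths of length 4: r = 2·(1/2)^4 = 1/8).
Hamilton's rule with n recipients of equal r: n·r·B > C, so B > C/(n·r) = 0.157/(3·0.125) = 0.4187.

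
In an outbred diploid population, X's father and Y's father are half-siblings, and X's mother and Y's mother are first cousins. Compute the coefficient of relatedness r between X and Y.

0.09375

Independent pedigree routes through distinct common ancestors add.
X and Y are related in two ways: half first cousins through their fathers (r = 1/16) and second cousins through their mothers (r = 1/32).
r = 1/16 + 1/32 = 3/32 = 0.09375.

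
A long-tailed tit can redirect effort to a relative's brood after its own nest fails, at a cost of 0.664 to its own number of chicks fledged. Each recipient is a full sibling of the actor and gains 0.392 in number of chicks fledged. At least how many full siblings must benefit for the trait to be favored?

r to a full sibling = 1/2 (full sibs share both parents — two paths of length 2: r = 2·(1/2)^2 = 1/2).
Hamilton's rule: n·r·B > C  ⇒  n > C/(r·B) = 0.664/(0.5·0.392) = 3.388.
The smallest integer exceeding 3.388 is 4.

4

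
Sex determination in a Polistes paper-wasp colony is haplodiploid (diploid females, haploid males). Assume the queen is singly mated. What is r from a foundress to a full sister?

0.75

Haplodiploid full sisters inherit their father's entire haploid genome identically (contributing 1/2) and on average half of their mother's contribution (1/2 · 1/2 = 1/4); r = 1/2 + 1/4 = 3/4.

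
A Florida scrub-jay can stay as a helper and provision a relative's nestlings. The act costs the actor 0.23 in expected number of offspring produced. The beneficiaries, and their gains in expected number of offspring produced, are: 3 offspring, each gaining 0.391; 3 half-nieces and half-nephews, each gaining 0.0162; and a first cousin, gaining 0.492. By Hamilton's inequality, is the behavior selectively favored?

Hamilton's rule: the trait is favored when the sum of r·B over every recipient exceeds the actor's cost C.
r to an offspring = 0.5 (one parent–offspring link: r = (1/2)^1 = 1/2).
r to a half-niece or half-nephew = 0.125 (half-aunt/uncle↔niece/nephew: one path of length 3: r = (1/2)^3 = 1/8).
r to a first cousin = 1/8 (first cousins share one grandparent pair — two paths of length 4: r = 2·(1/2)^4 = 1/8).
Summing one r·B term per recipient: 3·0.5·0.391 + 3·0.125·0.0162 + 1·0.125·0.492 = 0.654075.
0.654075 > 0.23: the indirect benefit exceeds the cost.

Yes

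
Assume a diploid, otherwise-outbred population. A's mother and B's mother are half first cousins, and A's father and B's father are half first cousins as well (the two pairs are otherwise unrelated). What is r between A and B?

0.03125

Independent pedigree routes through distinct common ancestors add.
A and B are related in two ways: half second cousins through their mothers (r = 1/64) and half second cousins through their fathers (r = 1/64).
r = 1/64 + 1/64 = 0.03125.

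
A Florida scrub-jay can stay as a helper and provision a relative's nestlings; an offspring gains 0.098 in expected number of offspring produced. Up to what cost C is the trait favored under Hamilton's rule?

r to an offspring = 0.5 (one parent–offspring link: r = (1/2)^1 = 1/2).
Hamilton's rule: n·r·B > C, so the trait is favored while C < n·r·B = 1·0.5·0.098 = 0.049.

0.049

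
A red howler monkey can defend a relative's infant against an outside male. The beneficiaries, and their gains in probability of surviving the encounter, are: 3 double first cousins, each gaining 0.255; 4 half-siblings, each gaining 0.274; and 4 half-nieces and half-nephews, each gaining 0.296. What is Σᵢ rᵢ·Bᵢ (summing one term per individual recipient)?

0.61325

r to a double first cousin = 0.25 (double first cousins share both grandparent pairs — four paths of length 4: r = 4·(1/2)^4 = 1/4).
r to a half-sibling = 1/4 (half-sibs share one parent — one path of length 2: r = (1/2)^2 = 1/4).
r to a half-niece or half-nephew = 0.125 (half-aunt/uncle↔niece/nephew: one path of length 3: r = (1/2)^3 = 1/8).
Summing one r·B term per recipient: 3·0.25·0.255 + 4·0.25·0.274 + 4·0.125·0.296 = 0.61325.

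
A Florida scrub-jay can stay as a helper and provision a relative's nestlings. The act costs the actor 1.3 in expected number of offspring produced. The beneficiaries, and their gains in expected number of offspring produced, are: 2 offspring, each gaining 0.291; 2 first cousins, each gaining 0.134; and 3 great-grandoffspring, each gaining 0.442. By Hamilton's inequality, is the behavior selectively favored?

Hamilton's rule: the trait is favored when the sum of r·B over every recipient exceeds the actor's cost C.
r to an offspring = 1/2 (one parent–offspring link: r = (1/2)^1 = 1/2).
r to a first cousin = 0.125 (first cousins share one grandparent pair — two paths of length 4: r = 2·(1/2)^4 = 1/8).
r to a great-grandoffspring = 1/8 (three parent–offspring links: r = (1/2)^3 = 1/8).
Summing one r·B term per recipient: 2·0.5·0.291 + 2·0.125·0.134 + 3·0.125·0.442 = 0.49025.
0.49025 < 1.3: the indirect benefit is less than the cost.

No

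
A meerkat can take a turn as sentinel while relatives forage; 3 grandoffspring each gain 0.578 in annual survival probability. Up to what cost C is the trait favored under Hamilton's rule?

r to a grandoffspring = 1/4 (two parent–offspring links: r = (1/2)^2 = 1/4).
Hamilton's rule: n·r·B > C, so the trait is favored while C < n·r·B = 3·0.25·0.578 = 0.4335.

0.4335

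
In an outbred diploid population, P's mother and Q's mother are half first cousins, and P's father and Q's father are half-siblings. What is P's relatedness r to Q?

With two independent routes of shared ancestry, r is the sum of the two contributions.
P and Q are related in two ways: half second cousins through their mothers (r = 1/64) and half first cousins through their fathers (r = 1/16).
r = 1/64 + 1/16 = 5/64 = 0.078125.

0.078125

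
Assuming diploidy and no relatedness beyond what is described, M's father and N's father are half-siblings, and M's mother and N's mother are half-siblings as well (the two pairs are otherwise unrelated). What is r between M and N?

0.125

Independent pedigree routes through distinct common ancestors add.
M and N are related in two ways: half first cousins through their fathers (r = 1/16) and half first cousins through their mothers (r = 1/16).
r = 1/16 + 1/16 = 0.125.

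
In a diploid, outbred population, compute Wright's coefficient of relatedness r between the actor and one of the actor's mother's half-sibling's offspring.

0.0625

Each parent–offspring link contributes a factor of 1/2, and independent paths through distinct common ancestors add.
Half first cousins share one grandparent — one path of length 4: r = (1/2)^4 = 1/16.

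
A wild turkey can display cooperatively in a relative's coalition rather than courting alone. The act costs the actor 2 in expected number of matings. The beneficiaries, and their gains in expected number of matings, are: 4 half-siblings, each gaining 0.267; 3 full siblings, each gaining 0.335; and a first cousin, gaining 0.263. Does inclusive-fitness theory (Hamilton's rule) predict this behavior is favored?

Hamilton's rule: the trait is favored when the sum of r·B over every recipient exceeds the actor's cost C.
r to a half-sibling = 0.25 (half-sibs share one parent — one path of length 2: r = (1/2)^2 = 1/4).
r to a full sibling = 0.5 (full sibs share both parents — two paths of length 2: r = 2·(1/2)^2 = 1/2).
r to a first cousin = 1/8 (first cousins share one grandparent pair — two paths of length 4: r = 2·(1/2)^4 = 1/8).
Summing one r·B term per recipient: 4·0.25·0.267 + 3·0.5·0.335 + 1·0.125·0.263 = 0.802375.
0.802375 < 2: the indirect benefit is less than the cost.

No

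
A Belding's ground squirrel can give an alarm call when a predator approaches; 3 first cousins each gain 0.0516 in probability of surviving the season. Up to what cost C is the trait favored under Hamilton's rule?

r to a first cousin = 1/8 (first cousins share one grandparent pair — two paths of length 4: r = 2·(1/2)^4 = 1/8).
Hamilton's rule: n·r·B > C, so the trait is favored while C < n·r·B = 3·0.125·0.0516 = 0.01935.

0.01935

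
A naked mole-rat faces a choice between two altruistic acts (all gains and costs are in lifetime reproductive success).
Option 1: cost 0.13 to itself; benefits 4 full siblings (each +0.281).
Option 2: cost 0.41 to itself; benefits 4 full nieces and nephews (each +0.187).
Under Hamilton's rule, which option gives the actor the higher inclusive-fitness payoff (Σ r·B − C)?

Option 1

Option 1: r to a full sibling = 0.5.
Option 1: Σ r·B − C = (4·0.5·0.281) − 0.13 = 0.432.
Option 2: r to a full niece or nephew = 0.25.
Option 2: Σ r·B − C = (4·0.25·0.187) − 0.41 = -0.223.
Option 1 has the higher net inclusive-fitness payoff.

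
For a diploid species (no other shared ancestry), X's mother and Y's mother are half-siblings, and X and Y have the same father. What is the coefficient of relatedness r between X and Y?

With two independent routes of shared ancestry, r is the sum of the two contributions.
X and Y are related in two ways: half first cousins through their mothers (r = 1/16) and half-sibs through their shared father (r = 1/4).
r = 1/16 + 1/4 = 0.3125.

0.3125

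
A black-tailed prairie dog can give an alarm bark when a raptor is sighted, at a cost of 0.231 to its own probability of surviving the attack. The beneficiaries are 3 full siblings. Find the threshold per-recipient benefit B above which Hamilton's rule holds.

0.154

r to a full sibling = 0.5 (full sibs share both parents — two paths of length 2: r = 2·(1/2)^2 = 1/2).
Hamilton's rule with n recipients of equal r: n·r·B > C, so B > C/(n·r) = 0.231/(3·0.5) = 0.154.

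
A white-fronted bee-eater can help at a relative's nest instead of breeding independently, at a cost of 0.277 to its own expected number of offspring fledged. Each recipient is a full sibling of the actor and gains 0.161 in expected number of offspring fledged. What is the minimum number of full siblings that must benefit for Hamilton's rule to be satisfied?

r to a full sibling = 0.5 (full sibs share both parents — two paths of length 2: r = 2·(1/2)^2 = 1/2).
Hamilton's rule: n·r·B > C  ⇒  n > C/(r·B) = 0.277/(0.5·0.161) = 3.441.
The smallest integer exceeding 3.441 is 4.

4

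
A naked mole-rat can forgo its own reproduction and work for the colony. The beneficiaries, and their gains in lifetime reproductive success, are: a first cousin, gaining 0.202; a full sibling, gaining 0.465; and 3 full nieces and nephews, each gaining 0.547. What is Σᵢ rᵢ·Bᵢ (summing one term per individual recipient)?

r to a first cousin = 0.125 (first cousins share one grandparent pair — two paths of length 4: r = 2·(1/2)^4 = 1/8).
r to a full sibling = 1/2 (full sibs share both parents — two paths of length 2: r = 2·(1/2)^2 = 1/2).
r to a full niece or nephew = 1/4 (full aunt/uncle↔niece/nephew: two paths of length 3 through the shared grandparent pair: r = 2·(1/2)^3 = 1/4).
Summing one r·B term per recipient: 1·0.125·0.202 + 1·0.5·0.465 + 3·0.25·0.547 = 0.668.

0.668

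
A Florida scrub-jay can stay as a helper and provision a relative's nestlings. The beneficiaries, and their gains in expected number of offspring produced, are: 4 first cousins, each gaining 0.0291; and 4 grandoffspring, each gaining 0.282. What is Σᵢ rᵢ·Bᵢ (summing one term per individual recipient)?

0.29655

r to a first cousin = 0.125 (first cousins share one grandparent pair — two paths of length 4: r = 2·(1/2)^4 = 1/8).
r to a grandoffspring = 0.25 (two parent–offspring links: r = (1/2)^2 = 1/4).
Summing one r·B term per recipient: 4·0.125·0.0291 + 4·0.25·0.282 = 0.29655.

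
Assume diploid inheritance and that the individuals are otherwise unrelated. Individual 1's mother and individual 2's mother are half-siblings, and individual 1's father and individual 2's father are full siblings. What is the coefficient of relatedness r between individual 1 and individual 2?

0.1875

Independent pedigree routes through distinct common ancestors add.
Individual 1 and individual 2 are related in two ways: half first cousins through their mothers (r = 1/16) and first cousins through their fathers (r = 1/8).
r = 1/16 + 1/8 = 3/16 = 0.1875.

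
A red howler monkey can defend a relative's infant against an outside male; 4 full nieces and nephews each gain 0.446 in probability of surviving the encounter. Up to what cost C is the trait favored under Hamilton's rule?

0.446

r to a full niece or nephew = 0.25 (full aunt/uncle↔niece/nephew: two paths of length 3 through the shared grandparent pair: r = 2·(1/2)^3 = 1/4).
Hamilton's rule: n·r·B > C, so the trait is favored while C < n·r·B = 4·0.25·0.446 = 0.446.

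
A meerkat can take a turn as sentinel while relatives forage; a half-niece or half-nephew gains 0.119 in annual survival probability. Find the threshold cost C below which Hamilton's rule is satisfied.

r to a half-niece or half-nephew = 0.125 (half-aunt/uncle↔niece/nephew: one path of length 3: r = (1/2)^3 = 1/8).
Hamilton's rule: n·r·B > C, so the trait is favored while C < n·r·B = 1·0.125·0.119 = 0.014875.

0.014875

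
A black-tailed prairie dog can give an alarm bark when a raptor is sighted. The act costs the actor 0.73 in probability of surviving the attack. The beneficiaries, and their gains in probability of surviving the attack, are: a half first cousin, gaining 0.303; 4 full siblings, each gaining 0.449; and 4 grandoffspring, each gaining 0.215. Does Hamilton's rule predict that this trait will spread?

Hamilton's rule: the trait is favored when the sum of r·B over every recipient exceeds the actor's cost C.
r to a half first cousin = 0.0625 (half first cousins share one grandparent — one path of length 4: r = (1/2)^4 = 1/16).
r to a full sibling = 1/2 (full sibs share both parents — two paths of length 2: r = 2·(1/2)^2 = 1/2).
r to a grandoffspring = 1/4 (two parent–offspring links: r = (1/2)^2 = 1/4).
Summing one r·B term per recipient: 1·0.0625·0.303 + 4·0.5·0.449 + 4·0.25·0.215 = 1.1319375.
1.1319375 > 0.73: the indirect benefit exceeds the cost.

Yes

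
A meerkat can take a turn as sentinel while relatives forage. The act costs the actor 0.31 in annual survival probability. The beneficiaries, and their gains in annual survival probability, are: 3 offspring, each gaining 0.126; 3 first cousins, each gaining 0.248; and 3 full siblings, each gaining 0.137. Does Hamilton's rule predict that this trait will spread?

Yes

Hamilton's rule: the trait is favored when the sum of r·B over every recipient exceeds the actor's cost C.
r to an offspring = 0.5 (one parent–offspring link: r = (1/2)^1 = 1/2).
r to a first cousin = 0.125 (first cousins share one grandparent pair — two paths of length 4: r = 2·(1/2)^4 = 1/8).
r to a full sibling = 1/2 (full sibs share both parents — two paths of length 2: r = 2·(1/2)^2 = 1/2).
Summing one r·B term per recipient: 3·0.5·0.126 + 3·0.125·0.248 + 3·0.5·0.137 = 0.4875.
0.4875 > 0.31: the indirect benefit exceeds the cost.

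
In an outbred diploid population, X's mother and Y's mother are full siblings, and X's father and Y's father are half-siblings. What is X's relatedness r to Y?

Independent pedigree routes through distinct common ancestors add.
X and Y are related in two ways: first cousins through their mothers (r = 1/8) and half first cousins through their fathers (r = 1/16).
r = 1/8 + 1/16 = 3/16 = 0.1875.

0.1875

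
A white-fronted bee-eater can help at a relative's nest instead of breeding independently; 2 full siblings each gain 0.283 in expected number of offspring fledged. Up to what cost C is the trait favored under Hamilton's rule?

0.283

r to a full sibling = 1/2 (full sibs share both parents — two paths of length 2: r = 2·(1/2)^2 = 1/2).
Hamilton's rule: n·r·B > C, so the trait is favored while C < n·r·B = 2·0.5·0.283 = 0.283.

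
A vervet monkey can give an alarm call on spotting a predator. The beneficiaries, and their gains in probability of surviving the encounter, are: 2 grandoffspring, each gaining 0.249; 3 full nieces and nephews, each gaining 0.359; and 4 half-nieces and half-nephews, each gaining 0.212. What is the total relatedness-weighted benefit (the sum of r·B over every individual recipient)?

r to a grandoffspring = 1/4 (two parent–offspring links: r = (1/2)^2 = 1/4).
r to a full niece or nephew = 1/4 (full aunt/uncle↔niece/nephew: two paths of length 3 through the shared grandparent pair: r = 2·(1/2)^3 = 1/4).
r to a half-niece or half-nephew = 0.125 (half-aunt/uncle↔niece/nephew: one path of length 3: r = (1/2)^3 = 1/8).
Summing one r·B term per recipient: 2·0.25·0.249 + 3·0.25·0.359 + 4·0.125·0.212 = 0.49975.

0.49975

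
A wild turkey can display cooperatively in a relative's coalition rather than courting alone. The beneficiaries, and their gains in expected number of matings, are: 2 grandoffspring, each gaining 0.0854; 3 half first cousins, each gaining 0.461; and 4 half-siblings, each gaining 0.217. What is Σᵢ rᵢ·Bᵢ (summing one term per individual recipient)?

r to a grandoffspring = 1/4 (two parent–offspring links: r = (1/2)^2 = 1/4).
r to a half first cousin = 0.0625 (half first cousins share one grandparent — one path of length 4: r = (1/2)^4 = 1/16).
r to a half-sibling = 1/4 (half-sibs share one parent — one path of length 2: r = (1/2)^2 = 1/4).
Summing one r·B term per recipient: 2·0.25·0.0854 + 3·0.0625·0.461 + 4·0.25·0.217 = 0.3461375.

0.3461375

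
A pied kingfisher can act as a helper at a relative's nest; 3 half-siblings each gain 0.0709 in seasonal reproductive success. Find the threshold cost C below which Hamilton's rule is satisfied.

r to a half-sibling = 0.25 (half-sibs share one parent — one path of length 2: r = (1/2)^2 = 1/4).
Hamilton's rule: n·r·B > C, so the trait is favored while C < n·r·B = 3·0.25·0.0709 = 0.053175.

0.053175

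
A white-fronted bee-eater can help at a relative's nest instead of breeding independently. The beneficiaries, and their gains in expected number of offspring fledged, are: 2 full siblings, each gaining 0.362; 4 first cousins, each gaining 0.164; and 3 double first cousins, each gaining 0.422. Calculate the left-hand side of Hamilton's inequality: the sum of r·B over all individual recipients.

r to a full sibling = 1/2 (full sibs share both parents — two paths of length 2: r = 2·(1/2)^2 = 1/2).
r to a first cousin = 0.125 (first cousins share one grandparent pair — two paths of length 4: r = 2·(1/2)^4 = 1/8).
r to a double first cousin = 0.25 (double first cousins share both grandparent pairs — four paths of length 4: r = 4·(1/2)^4 = 1/4).
Summing one r·B term per recipient: 2·0.5·0.362 + 4·0.125·0.164 + 3·0.25·0.422 = 0.7605.

0.7605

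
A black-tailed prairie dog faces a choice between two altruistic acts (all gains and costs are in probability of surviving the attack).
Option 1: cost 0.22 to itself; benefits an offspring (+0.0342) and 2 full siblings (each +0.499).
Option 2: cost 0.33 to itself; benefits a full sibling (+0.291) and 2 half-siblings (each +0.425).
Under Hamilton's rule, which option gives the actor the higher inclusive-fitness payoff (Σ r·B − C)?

Option 1: r to an offspring = 0.5.
Option 1: r to a full sibling = 0.5.
Option 1: Σ r·B − C = (1·0.5·0.0342 + 2·0.5·0.499) − 0.22 = 0.2961.
Option 2: r to a full sibling = 0.5.
Option 2: r to a half-sibling = 0.25.
Option 2: Σ r·B − C = (1·0.5·0.291 + 2·0.25·0.425) − 0.33 = 0.028.
Option 1 has the higher net inclusive-fitness payoff.

Option 1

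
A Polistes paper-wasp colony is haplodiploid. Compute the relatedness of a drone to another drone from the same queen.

Haploid brothers each carry a random half of the queen's diploid genome, so on average they share half: r = 1/2.

0.5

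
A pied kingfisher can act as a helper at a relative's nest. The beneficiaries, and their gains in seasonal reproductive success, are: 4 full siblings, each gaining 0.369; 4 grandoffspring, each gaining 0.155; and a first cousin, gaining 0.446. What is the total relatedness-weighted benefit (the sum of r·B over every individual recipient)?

0.94875

r to a full sibling = 0.5 (full sibs share both parents — two paths of length 2: r = 2·(1/2)^2 = 1/2).
r to a grandoffspring = 0.25 (two parent–offspring links: r = (1/2)^2 = 1/4).
r to a first cousin = 1/8 (first cousins share one grandparent pair — two paths of length 4: r = 2·(1/2)^4 = 1/8).
Summing one r·B term per recipient: 4·0.5·0.369 + 4·0.25·0.155 + 1·0.125·0.446 = 0.94875.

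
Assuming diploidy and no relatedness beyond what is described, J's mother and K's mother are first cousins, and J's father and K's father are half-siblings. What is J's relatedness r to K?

0.09375

With two independent routes of shared ancestry, r is the sum of the two contributions.
J and K are related in two ways: second cousins through their mothers (r = 1/32) and half first cousins through their fathers (r = 1/16).
r = 1/32 + 1/16 = 3/32 = 0.09375.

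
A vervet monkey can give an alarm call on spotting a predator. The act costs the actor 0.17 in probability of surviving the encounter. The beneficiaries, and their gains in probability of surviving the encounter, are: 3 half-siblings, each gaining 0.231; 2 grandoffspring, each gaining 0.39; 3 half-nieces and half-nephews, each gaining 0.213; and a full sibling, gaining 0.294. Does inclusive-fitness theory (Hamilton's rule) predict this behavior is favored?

Yes

Hamilton's rule: the trait is favored when the sum of r·B over every recipient exceeds the actor's cost C.
r to a half-sibling = 1/4 (half-sibs share one parent — one path of length 2: r = (1/2)^2 = 1/4).
r to a grandoffspring = 0.25 (two parent–offspring links: r = (1/2)^2 = 1/4).
r to a half-niece or half-nephew = 1/8 (half-aunt/uncle↔niece/nephew: one path of length 3: r = (1/2)^3 = 1/8).
r to a full sibling = 1/2 (full sibs share both parents — two paths of length 2: r = 2·(1/2)^2 = 1/2).
Summing one r·B term per recipient: 3·0.25·0.231 + 2·0.25·0.39 + 3·0.125·0.213 + 1·0.5·0.294 = 0.595125.
0.595125 > 0.17: the indirect benefit exceeds the cost.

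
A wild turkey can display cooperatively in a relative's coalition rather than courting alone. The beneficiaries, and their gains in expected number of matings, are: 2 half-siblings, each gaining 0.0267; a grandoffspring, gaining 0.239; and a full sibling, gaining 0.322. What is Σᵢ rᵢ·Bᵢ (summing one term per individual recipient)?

0.2341

r to a half-sibling = 0.25 (half-sibs share one parent — one path of length 2: r = (1/2)^2 = 1/4).
r to a grandoffspring = 1/4 (two parent–offspring links: r = (1/2)^2 = 1/4).
r to a full sibling = 1/2 (full sibs share both parents — two paths of length 2: r = 2·(1/2)^2 = 1/2).
Summing one r·B term per recipient: 2·0.25·0.0267 + 1·0.25·0.239 + 1·0.5·0.322 = 0.2341.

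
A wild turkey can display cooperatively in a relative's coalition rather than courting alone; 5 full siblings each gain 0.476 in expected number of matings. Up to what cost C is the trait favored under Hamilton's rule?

1.19

r to a full sibling = 0.5 (full sibs share both parents — two paths of length 2: r = 2·(1/2)^2 = 1/2).
Hamilton's rule: n·r·B > C, so the trait is favored while C < n·r·B = 5·0.5·0.476 = 1.19.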